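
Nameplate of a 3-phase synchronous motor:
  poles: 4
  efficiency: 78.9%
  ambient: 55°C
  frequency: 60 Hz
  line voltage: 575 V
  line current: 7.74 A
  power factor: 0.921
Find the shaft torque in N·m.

P_in = √3·V·I·cosφ = 1.732 × 575 × 7.74 × 0.921 = 7099 W
P_out = η·P_in = 0.789 × 7099 = 5601 W
n = n_s = 120×60/4 = 1800 rpm (synchronous)
ω = 2π×1800/60 = 188.5 rad/s
τ = P_out/ω = 5601/188.5 = 29.7 N·m

29.7 N·m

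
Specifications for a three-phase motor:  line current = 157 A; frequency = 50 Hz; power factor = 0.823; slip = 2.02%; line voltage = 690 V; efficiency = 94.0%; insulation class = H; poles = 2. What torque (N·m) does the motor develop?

472 N·m

P_in = √3·V·I·cosφ = 1.732 × 690 × 157 × 0.823 = 154417 W
P_out = η·P_in = 0.94 × 154417 = 145152 W
n_s = 120×50/2 = 3000 rpm; n = 3000×(1−0.0202) = 2939 rpm
ω = 2π×2939/60 = 307.8 rad/s
τ = P_out/ω = 145152/307.8 = 472 N·m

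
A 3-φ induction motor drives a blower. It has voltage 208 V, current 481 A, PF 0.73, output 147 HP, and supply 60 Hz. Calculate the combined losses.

16800 W

P_in = √3·V·I·cosφ = 1.732×208×481×0.73 = 126497 W
P_out = 147×746 = 109662 W
Losses = P_in − P_out = 126497 − 109662 = 16835 W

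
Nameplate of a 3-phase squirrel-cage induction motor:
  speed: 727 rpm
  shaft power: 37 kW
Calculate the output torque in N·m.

ω = 2π × 727/60 = 76.13 rad/s
τ = P/ω = 37000/76.13 = 486 N·m

486 N·m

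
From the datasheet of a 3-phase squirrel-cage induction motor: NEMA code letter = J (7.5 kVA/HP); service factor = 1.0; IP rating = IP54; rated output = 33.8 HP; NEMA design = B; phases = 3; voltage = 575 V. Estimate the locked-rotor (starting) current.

255 A

S_LR = 7.5 × 33.8 = 253.5 kVA
I_LR = S_LR/(√3·V_L) = 253500/(1.732×575) = 255 A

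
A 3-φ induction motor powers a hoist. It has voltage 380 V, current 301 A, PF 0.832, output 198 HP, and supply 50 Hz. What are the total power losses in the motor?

17.1 kW

P_in = √3·V·I·cosφ = 1.732×380×301×0.832 = 164824 W
P_out = 198×746 = 147708 W
Losses = P_in − P_out = 164824 − 147708 = 17116 W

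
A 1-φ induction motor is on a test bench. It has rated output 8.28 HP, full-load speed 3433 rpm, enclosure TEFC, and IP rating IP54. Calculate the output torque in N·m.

P_out = 8.28 × 746 = 6177 W
ω = 2π × 3433/60 = 359.5 rad/s
τ = P_out/ω = 6177/359.5 = 17.2 N·m

17.2 N·m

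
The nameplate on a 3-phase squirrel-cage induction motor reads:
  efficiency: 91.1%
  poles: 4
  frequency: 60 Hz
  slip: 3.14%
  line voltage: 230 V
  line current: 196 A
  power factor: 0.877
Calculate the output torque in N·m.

P_in = √3·V·I·cosφ = 1.732 × 230 × 196 × 0.877 = 68475 W
P_out = η·P_in = 0.911 × 68475 = 62381 W
n_s = 120×60/4 = 1800 rpm; n = 1800×(1−0.0314) = 1743 rpm
ω = 2π×1743/60 = 182.5 rad/s
τ = P_out/ω = 62381/182.5 = 342 N·m

342 N·m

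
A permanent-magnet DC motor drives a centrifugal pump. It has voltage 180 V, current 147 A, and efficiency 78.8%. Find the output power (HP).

P_in = V·I = 180 × 147 = 26460 W
P_out = η·P_in = 0.788 × 26460 = 20850 W
= 20850/746 = 27.9 HP

27.9 HP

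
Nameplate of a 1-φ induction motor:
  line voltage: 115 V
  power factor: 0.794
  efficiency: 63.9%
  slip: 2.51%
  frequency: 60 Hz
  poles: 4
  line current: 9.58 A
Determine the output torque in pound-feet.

P_in = V·I·cosφ = 115 × 9.58 × 0.794 = 875 W
P_out = η·P_in = 0.639 × 875 = 559 W
n_s = 120×60/4 = 1800 rpm; n = 1800×(1−0.0251) = 1755 rpm
ω = 2π×1755/60 = 183.8 rad/s
τ = P_out/ω = 559/183.8 = 3.041 N·m
In lb·ft: 3.041/1.356 = 2.24 lb·ft

2.24 lb·ft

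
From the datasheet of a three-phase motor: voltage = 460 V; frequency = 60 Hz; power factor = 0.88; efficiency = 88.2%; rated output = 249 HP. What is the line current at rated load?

300 A

P_out = 249 × 746 = 185754 W
P_in = P_out / η = 185754 / 0.882 = 210605 W
I_L = P_in / (√3·V_L·cosφ) = 210605 / (1.732 × 460 × 0.88) = 300 A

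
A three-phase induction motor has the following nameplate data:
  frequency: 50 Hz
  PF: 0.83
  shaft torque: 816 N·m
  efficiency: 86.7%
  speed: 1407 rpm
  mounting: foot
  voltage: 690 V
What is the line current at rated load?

140 A

ω = 2π×1407/60 = 147.3 rad/s; P_out = τω = 816 × 147.3 = 120197 W
P_in = P_out / η = 120197 / 0.867 = 138636 W
I_L = P_in / (√3·V_L·cosφ) = 138636 / (1.732 × 690 × 0.83) = 140 A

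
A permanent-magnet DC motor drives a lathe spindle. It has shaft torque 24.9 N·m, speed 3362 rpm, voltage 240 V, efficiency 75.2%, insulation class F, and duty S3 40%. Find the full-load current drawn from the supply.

ω = 2π×3362/60 = 352.1 rad/s; P_out = τω = 24.9 × 352.1 = 8767 W
P_in = P_out / η = 8767 / 0.752 = 11658 W
I = P_in / V = 11658 / 240 = 48.6 A

48.6 A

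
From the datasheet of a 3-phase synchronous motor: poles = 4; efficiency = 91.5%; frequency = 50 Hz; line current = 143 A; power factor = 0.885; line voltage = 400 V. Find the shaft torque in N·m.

511 N·m

P_in = √3·V·I·cosφ = 1.732 × 400 × 143 × 0.885 = 87677 W
P_out = η·P_in = 0.915 × 87677 = 80224 W
n = n_s = 120×50/4 = 1500 rpm (synchronous)
ω = 2π×1500/60 = 157.1 rad/s
τ = P_out/ω = 80224/157.1 = 511 N·m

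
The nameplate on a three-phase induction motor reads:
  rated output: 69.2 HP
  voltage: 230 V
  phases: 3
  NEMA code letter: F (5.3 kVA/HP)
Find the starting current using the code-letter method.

921 A

S_LR = 5.3 × 69.2 = 366.76 kVA
I_LR = S_LR/(√3·V_L) = 366760/(1.732×230) = 921 A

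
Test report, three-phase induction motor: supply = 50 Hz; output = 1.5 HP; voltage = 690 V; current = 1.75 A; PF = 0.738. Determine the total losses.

P_in = √3·V·I·cosφ = 1.732×690×1.75×0.738 = 1543 W
P_out = 1.5×746 = 1119 W
Losses = P_in − P_out = 1543 − 1119 = 424 W

424 W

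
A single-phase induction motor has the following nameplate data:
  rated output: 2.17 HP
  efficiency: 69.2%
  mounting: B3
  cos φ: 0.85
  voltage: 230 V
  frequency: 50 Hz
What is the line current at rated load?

12 A

P_out = 2.17 × 746 = 1619 W
P_in = P_out / η = 1619 / 0.692 = 2340 W
I = P_in / (V·cosφ) = 2340 / (230 × 0.85) = 12 A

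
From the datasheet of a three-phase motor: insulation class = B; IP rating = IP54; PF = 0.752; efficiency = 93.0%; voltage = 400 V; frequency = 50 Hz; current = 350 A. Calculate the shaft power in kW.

P_in = √3·V·I·cosφ = 1.732 × 400 × 350 × 0.752 = 182345 W
P_out = η·P_in = 0.93 × 182345 = 169581 W

170 kW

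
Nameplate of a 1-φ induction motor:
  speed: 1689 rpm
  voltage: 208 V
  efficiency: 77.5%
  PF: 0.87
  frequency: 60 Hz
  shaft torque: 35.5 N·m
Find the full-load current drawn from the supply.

ω = 2π×1689/60 = 176.9 rad/s; P_out = τω = 35.5 × 176.9 = 6280 W
P_in = P_out / η = 6280 / 0.775 = 8103 W
I = P_in / (V·cosφ) = 8103 / (208 × 0.87) = 44.8 A

44.8 A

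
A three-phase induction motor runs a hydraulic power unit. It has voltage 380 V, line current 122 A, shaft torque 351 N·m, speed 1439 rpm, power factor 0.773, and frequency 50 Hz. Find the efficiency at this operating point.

ω = 2π × 1439/60 = 150.7 rad/s; P_out = τω = 351 × 150.7 = 52896 W
P_in = √3·V_L·I_L·cosφ = 1.732 × 380 × 122 × 0.773 = 62068 W
η = P_out / P_in = 52896 / 62068 = 0.852 = 85.2%

85.2 %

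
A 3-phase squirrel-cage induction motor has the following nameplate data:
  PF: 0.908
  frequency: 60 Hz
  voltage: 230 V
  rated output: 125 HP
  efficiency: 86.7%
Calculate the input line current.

P_out = 125 × 746 = 93250 W
P_in = P_out / η = 93250 / 0.867 = 107555 W
I_L = P_in / (√3·V_L·cosφ) = 107555 / (1.732 × 230 × 0.908) = 297 A

297 A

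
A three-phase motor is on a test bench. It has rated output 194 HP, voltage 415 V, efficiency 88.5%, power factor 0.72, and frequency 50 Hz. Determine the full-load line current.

P_out = 194 × 746 = 144724 W
P_in = P_out / η = 144724 / 0.885 = 163530 W
I_L = P_in / (√3·V_L·cosφ) = 163530 / (1.732 × 415 × 0.72) = 316 A

316 A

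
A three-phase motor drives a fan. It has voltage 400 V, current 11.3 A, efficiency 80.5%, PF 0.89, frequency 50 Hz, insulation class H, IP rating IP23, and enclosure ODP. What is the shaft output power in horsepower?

P_in = √3·V·I·cosφ = 1.732 × 400 × 11.3 × 0.89 = 6967 W
P_out = η·P_in = 0.805 × 6967 = 5608 W
= 5608/746 = 7.52 HP

7.52 HP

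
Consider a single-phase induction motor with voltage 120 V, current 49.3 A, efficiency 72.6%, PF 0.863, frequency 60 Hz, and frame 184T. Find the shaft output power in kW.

P_in = V·I·cosφ = 120 × 49.3 × 0.863 = 5106 W
P_out = η·P_in = 0.726 × 5106 = 3707 W

3.71 kW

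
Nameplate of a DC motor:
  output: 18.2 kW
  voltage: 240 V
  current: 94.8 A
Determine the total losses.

P_in = V·I = 240×94.8 = 22752 W
P_out = 18200 W
Losses = P_in − P_out = 22752 − 18200 = 4552 W

4.55 kW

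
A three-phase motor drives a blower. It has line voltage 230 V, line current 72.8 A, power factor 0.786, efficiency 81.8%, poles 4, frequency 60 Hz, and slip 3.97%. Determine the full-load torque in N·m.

P_in = √3·V·I·cosφ = 1.732 × 230 × 72.8 × 0.786 = 22794 W
P_out = η·P_in = 0.818 × 22794 = 18645 W
n_s = 120×60/4 = 1800 rpm; n = 1800×(1−0.0397) = 1729 rpm
ω = 2π×1729/60 = 181.1 rad/s
τ = P_out/ω = 18645/181.1 = 103 N·m

103 N·m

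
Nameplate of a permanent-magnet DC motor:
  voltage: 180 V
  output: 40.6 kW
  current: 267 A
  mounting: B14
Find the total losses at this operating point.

P_in = V·I = 180×267 = 48060 W
P_out = 40600 W
Losses = P_in − P_out = 48060 − 40600 = 7460 W

7.46 kW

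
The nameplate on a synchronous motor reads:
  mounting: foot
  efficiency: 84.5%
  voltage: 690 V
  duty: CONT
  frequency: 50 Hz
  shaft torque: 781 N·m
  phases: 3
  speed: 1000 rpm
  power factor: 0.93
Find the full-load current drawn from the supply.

ω = 2π×1000/60 = 104.7 rad/s; P_out = τω = 781 × 104.7 = 81771 W
P_in = P_out / η = 81771 / 0.845 = 96770 W
I_L = P_in / (√3·V_L·cosφ) = 96770 / (1.732 × 690 × 0.93) = 87.1 A

87.1 A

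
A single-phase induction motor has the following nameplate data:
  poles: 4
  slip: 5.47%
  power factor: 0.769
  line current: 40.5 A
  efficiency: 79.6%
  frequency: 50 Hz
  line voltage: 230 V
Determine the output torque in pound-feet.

28.3 lb·ft

P_in = V·I·cosφ = 230 × 40.5 × 0.769 = 7163 W
P_out = η·P_in = 0.796 × 7163 = 5702 W
n_s = 120×50/4 = 1500 rpm; n = 1500×(1−0.0547) = 1418 rpm
ω = 2π×1418/60 = 148.5 rad/s
τ = P_out/ω = 5702/148.5 = 38.4 N·m
In lb·ft: 38.4/1.356 = 28.3 lb·ft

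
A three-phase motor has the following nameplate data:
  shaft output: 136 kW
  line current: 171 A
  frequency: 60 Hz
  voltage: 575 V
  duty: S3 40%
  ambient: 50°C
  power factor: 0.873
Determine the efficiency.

P_out = 136 kW = 136000 W
P_in = √3·V_L·I_L·cosφ = 1.732 × 575 × 171 × 0.873 = 148671 W
η = P_out / P_in = 136000 / 148671 = 0.915 = 91.5%

91.5 %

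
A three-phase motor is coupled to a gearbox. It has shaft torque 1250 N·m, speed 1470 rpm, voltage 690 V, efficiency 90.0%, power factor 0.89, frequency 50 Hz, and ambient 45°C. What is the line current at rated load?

201 A

ω = 2π×1470/60 = 153.9 rad/s; P_out = τω = 1250 × 153.9 = 192375 W
P_in = P_out / η = 192375 / 0.900 = 213750 W
I_L = P_in / (√3·V_L·cosφ) = 213750 / (1.732 × 690 × 0.89) = 201 A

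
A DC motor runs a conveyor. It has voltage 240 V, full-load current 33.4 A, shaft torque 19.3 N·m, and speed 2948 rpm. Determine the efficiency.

ω = 2π × 2948/60 = 308.7 rad/s; P_out = τω = 19.3 × 308.7 = 5958 W
P_in = V·I = 240 × 33.4 = 8016 W
η = P_out / P_in = 5958 / 8016 = 0.743 = 74.3%

74.3 %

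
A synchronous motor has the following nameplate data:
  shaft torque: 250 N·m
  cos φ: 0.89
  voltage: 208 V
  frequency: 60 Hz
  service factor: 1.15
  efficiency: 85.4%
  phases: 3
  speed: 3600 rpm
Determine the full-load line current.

344 A

ω = 2π×3600/60 = 377 rad/s; P_out = τω = 250 × 377 = 94250 W
P_in = P_out / η = 94250 / 0.854 = 110363 W
I_L = P_in / (√3·V_L·cosφ) = 110363 / (1.732 × 208 × 0.89) = 344 A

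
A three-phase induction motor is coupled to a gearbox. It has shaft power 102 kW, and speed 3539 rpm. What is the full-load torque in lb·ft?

ω = 2π × 3539/60 = 370.6 rad/s
τ = P/ω = 102000/370.6 = 275.2 N·m
In lb·ft: 275.2/1.356 = 203 lb·ft

203 lb·ft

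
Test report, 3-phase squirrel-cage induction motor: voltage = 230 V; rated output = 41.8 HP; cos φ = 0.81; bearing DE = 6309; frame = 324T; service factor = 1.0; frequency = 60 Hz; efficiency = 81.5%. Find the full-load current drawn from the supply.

P_out = 41.8 × 746 = 31183 W
P_in = P_out / η = 31183 / 0.815 = 38261 W
I_L = P_in / (√3·V_L·cosφ) = 38261 / (1.732 × 230 × 0.81) = 119 A

119 A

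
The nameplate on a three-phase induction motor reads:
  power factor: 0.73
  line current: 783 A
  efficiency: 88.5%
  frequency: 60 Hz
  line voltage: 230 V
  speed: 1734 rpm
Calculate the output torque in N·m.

P_in = √3·V·I·cosφ = 1.732 × 230 × 783 × 0.73 = 227699 W
P_out = η·P_in = 0.885 × 227699 = 201514 W
n = 1734 rpm
ω = 2π×1734/60 = 181.6 rad/s
τ = P_out/ω = 201514/181.6 = 1110 N·m

1110 N·m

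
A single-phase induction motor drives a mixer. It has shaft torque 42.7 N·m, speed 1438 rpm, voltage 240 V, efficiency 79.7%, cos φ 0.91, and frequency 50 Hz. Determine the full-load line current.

ω = 2π×1438/60 = 150.6 rad/s; P_out = τω = 42.7 × 150.6 = 6431 W
P_in = P_out / η = 6431 / 0.797 = 8069 W
I = P_in / (V·cosφ) = 8069 / (240 × 0.91) = 36.9 A

36.9 A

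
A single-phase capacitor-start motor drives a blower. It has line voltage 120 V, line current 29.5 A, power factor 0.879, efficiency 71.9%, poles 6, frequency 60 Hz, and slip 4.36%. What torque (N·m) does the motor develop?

18.6 N·m

P_in = V·I·cosφ = 120 × 29.5 × 0.879 = 3112 W
P_out = η·P_in = 0.719 × 3112 = 2238 W
n_s = 120×60/6 = 1200 rpm; n = 1200×(1−0.0436) = 1148 rpm
ω = 2π×1148/60 = 120.2 rad/s
τ = P_out/ω = 2238/120.2 = 18.6 N·m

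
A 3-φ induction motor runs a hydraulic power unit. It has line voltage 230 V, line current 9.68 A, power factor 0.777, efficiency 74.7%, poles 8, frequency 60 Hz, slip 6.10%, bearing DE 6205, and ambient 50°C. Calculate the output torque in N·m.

P_in = √3·V·I·cosφ = 1.732 × 230 × 9.68 × 0.777 = 2996 W
P_out = η·P_in = 0.747 × 2996 = 2238 W
n_s = 120×60/8 = 900 rpm; n = 900×(1−0.061) = 845 rpm
ω = 2π×845/60 = 88.49 rad/s
τ = P_out/ω = 2238/88.49 = 25.3 N·m

25.3 N·m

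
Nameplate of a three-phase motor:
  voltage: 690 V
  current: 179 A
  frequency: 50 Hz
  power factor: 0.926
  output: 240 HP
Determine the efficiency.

P_out = 240 × 746 = 179040 W
P_in = √3·V_L·I_L·cosφ = 1.732 × 690 × 179 × 0.926 = 198089 W
η = P_out / P_in = 179040 / 198089 = 0.904 = 90.4%

90.4 %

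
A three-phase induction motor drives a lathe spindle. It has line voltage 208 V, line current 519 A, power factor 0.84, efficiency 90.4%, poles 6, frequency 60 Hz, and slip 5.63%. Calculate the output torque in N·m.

1200 N·m

P_in = √3·V·I·cosφ = 1.732 × 208 × 519 × 0.84 = 157057 W
P_out = η·P_in = 0.904 × 157057 = 141980 W
n_s = 120×60/6 = 1200 rpm; n = 1200×(1−0.0563) = 1132 rpm
ω = 2π×1132/60 = 118.5 rad/s
τ = P_out/ω = 141980/118.5 = 1200 N·m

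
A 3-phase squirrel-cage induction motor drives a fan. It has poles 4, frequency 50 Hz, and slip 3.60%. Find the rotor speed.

1446 rpm

n_s = 120f/p = 120×50/4 = 1500 rpm
n = n_s(1 − s) = 1500 × (1 − 0.036) = 1446 rpm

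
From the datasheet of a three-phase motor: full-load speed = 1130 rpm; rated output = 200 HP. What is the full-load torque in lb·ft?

P_out = 200 × 746 = 149200 W
ω = 2π × 1130/60 = 118.3 rad/s
τ = P_out/ω = 149200/118.3 = 1261 N·m
In lb·ft: 1261/1.356 = 930 lb·ft

930 lb·ft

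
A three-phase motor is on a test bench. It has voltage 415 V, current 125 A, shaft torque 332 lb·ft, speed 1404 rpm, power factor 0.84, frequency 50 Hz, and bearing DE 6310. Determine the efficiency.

87.7 %

τ = 332 lb·ft × 1.356 = 450.2 N·m
ω = 2π × 1404/60 = 147 rad/s; P_out = τω = 450.2 × 147 = 66179 W
P_in = √3·V_L·I_L·cosφ = 1.732 × 415 × 125 × 0.84 = 75472 W
η = P_out / P_in = 66179 / 75472 = 0.877 = 87.7%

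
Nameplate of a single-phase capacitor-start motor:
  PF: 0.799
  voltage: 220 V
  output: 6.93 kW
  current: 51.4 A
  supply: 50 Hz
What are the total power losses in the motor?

2110 W

P_in = V·I·cosφ = 220×51.4×0.799 = 9035 W
P_out = 6930 W
Losses = P_in − P_out = 9035 − 6930 = 2105 W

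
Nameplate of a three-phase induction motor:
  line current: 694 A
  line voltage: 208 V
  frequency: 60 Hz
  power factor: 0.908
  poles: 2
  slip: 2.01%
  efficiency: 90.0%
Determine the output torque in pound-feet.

408 lb·ft

P_in = √3·V·I·cosφ = 1.732 × 208 × 694 × 0.908 = 227016 W
P_out = η·P_in = 0.9 × 227016 = 204314 W
n_s = 120×60/2 = 3600 rpm; n = 3600×(1−0.0201) = 3528 rpm
ω = 2π×3528/60 = 369.5 rad/s
τ = P_out/ω = 204314/369.5 = 552.9 N·m
In lb·ft: 552.9/1.356 = 408 lb·ft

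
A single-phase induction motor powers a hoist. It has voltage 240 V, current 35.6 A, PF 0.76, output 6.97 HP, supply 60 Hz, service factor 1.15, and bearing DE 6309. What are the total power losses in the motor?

1.29 kW

P_in = V·I·cosφ = 240×35.6×0.76 = 6493 W
P_out = 6.97×746 = 5200 W
Losses = P_in − P_out = 6493 − 5200 = 1293 W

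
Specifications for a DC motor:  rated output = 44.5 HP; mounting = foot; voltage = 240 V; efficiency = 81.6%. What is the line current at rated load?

170 A

P_out = 44.5 × 746 = 33197 W
P_in = P_out / η = 33197 / 0.816 = 40683 W
I = P_in / V = 40683 / 240 = 170 A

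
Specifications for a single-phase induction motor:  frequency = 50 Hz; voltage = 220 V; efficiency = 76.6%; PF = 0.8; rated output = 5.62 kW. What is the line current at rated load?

41.7 A

P_out = 5.62 kW = 5620 W
P_in = P_out / η = 5620 / 0.766 = 7337 W
I = P_in / (V·cosφ) = 7337 / (220 × 0.8) = 41.7 A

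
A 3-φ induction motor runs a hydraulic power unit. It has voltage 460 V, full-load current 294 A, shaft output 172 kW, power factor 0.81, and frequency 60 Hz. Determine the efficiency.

90.7 %

P_out = 172 kW = 172000 W
P_in = √3·V_L·I_L·cosφ = 1.732 × 460 × 294 × 0.81 = 189731 W
η = P_out / P_in = 172000 / 189731 = 0.907 = 90.7%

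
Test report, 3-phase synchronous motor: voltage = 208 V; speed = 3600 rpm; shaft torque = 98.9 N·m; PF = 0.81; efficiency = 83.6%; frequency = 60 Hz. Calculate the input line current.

153 A

ω = 2π×3600/60 = 377 rad/s; P_out = τω = 98.9 × 377 = 37285 W
P_in = P_out / η = 37285 / 0.836 = 44599 W
I_L = P_in / (√3·V_L·cosφ) = 44599 / (1.732 × 208 × 0.81) = 153 A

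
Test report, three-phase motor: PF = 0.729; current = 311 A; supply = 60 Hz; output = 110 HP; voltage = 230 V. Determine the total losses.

P_in = √3·V·I·cosφ = 1.732×230×311×0.729 = 90316 W
P_out = 110×746 = 82060 W
Losses = P_in − P_out = 90316 − 82060 = 8256 W

8260 W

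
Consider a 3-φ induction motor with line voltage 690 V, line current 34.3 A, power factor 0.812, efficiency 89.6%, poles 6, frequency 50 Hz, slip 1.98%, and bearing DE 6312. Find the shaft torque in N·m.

291 N·m

P_in = √3·V·I·cosφ = 1.732 × 690 × 34.3 × 0.812 = 33285 W
P_out = η·P_in = 0.896 × 33285 = 29823 W
n_s = 120×50/6 = 1000 rpm; n = 1000×(1−0.0198) = 980 rpm
ω = 2π×980/60 = 102.6 rad/s
τ = P_out/ω = 29823/102.6 = 291 N·m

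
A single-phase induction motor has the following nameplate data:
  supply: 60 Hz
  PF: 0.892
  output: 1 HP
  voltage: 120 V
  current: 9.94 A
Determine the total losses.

P_in = V·I·cosφ = 120×9.94×0.892 = 1064 W
P_out = 1×746 = 746 W
Losses = P_in − P_out = 1064 − 746 = 318 W

318 W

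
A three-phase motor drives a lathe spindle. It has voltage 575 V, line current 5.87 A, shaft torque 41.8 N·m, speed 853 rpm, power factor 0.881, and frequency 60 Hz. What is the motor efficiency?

72.5 %

ω = 2π × 853/60 = 89.33 rad/s; P_out = τω = 41.8 × 89.33 = 3734 W
P_in = √3·V_L·I_L·cosφ = 1.732 × 575 × 5.87 × 0.881 = 5150 W
η = P_out / P_in = 3734 / 5150 = 0.725 = 72.5%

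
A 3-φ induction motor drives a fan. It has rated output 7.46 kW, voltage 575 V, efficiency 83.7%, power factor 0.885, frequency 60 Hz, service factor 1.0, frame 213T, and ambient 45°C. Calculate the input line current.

P_out = 7.46 kW = 7460 W
P_in = P_out / η = 7460 / 0.837 = 8913 W
I_L = P_in / (√3·V_L·cosφ) = 8913 / (1.732 × 575 × 0.885) = 10.1 A

10.1 A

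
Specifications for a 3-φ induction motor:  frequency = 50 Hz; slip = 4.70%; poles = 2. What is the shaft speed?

n_s = 120f/p = 120×50/2 = 3000 rpm
n = n_s(1 − s) = 3000 × (1 − 0.047) = 2859 rpm

2859 rpm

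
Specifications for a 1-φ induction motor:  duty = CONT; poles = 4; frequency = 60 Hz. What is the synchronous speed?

n_s = 120f/p = 120×60/4 = 1800 rpm

1800 rpm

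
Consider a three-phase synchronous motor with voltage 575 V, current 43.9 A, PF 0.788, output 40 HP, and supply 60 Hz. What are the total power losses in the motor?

4610 W

P_in = √3·V·I·cosφ = 1.732×575×43.9×0.788 = 34451 W
P_out = 40×746 = 29840 W
Losses = P_in − P_out = 34451 − 29840 = 4611 W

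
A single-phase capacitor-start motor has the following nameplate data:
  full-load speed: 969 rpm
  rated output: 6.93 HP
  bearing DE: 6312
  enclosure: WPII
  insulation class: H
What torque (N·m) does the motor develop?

P_out = 6.93 × 746 = 5170 W
ω = 2π × 969/60 = 101.5 rad/s
τ = P_out/ω = 5170/101.5 = 50.9 N·m

50.9 N·m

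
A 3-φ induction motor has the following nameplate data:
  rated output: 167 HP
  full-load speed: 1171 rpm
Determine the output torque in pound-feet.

P_out = 167 × 746 = 124582 W
ω = 2π × 1171/60 = 122.6 rad/s
τ = P_out/ω = 124582/122.6 = 1016 N·m
In lb·ft: 1016/1.356 = 749 lb·ft

749 lb·ft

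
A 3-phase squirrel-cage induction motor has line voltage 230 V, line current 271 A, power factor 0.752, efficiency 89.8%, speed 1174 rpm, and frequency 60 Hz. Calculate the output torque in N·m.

P_in = √3·V·I·cosφ = 1.732 × 230 × 271 × 0.752 = 81183 W
P_out = η·P_in = 0.898 × 81183 = 72902 W
n = 1174 rpm
ω = 2π×1174/60 = 122.9 rad/s
τ = P_out/ω = 72902/122.9 = 593 N·m

593 N·m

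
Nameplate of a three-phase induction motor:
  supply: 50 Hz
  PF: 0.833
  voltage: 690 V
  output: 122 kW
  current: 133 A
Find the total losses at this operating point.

P_in = √3·V·I·cosφ = 1.732×690×133×0.833 = 132402 W
P_out = 122000 W
Losses = P_in − P_out = 132402 − 122000 = 10402 W

10400 W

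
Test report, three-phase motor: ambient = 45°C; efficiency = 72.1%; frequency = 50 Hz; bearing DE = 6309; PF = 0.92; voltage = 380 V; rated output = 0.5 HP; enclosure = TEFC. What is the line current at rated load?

0.854 A

P_out = 0.5 × 746 = 373 W
P_in = P_out / η = 373 / 0.721 = 517 W
I_L = P_in / (√3·V_L·cosφ) = 517 / (1.732 × 380 × 0.92) = 0.854 A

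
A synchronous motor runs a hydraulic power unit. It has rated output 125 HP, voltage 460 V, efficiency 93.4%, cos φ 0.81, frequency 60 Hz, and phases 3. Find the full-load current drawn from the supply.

155 A

P_out = 125 × 746 = 93250 W
P_in = P_out / η = 93250 / 0.934 = 99839 W
I_L = P_in / (√3·V_L·cosφ) = 99839 / (1.732 × 460 × 0.81) = 155 A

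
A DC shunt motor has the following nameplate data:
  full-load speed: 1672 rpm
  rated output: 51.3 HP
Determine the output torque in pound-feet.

P_out = 51.3 × 746 = 38270 W
ω = 2π × 1672/60 = 175.1 rad/s
τ = P_out/ω = 38270/175.1 = 218.6 N·m
In lb·ft: 218.6/1.356 = 161 lb·ft

161 lb·ft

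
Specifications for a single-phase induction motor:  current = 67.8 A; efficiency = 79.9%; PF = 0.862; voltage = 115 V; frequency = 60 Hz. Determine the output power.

P_in = V·I·cosφ = 115 × 67.8 × 0.862 = 6721 W
P_out = η·P_in = 0.799 × 6721 = 5370 W

5.37 kW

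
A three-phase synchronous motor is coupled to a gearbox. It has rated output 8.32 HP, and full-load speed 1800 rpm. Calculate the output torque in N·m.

P_out = 8.32 × 746 = 6207 W
ω = 2π × 1800/60 = 188.5 rad/s
τ = P_out/ω = 6207/188.5 = 32.9 N·m

32.9 N·m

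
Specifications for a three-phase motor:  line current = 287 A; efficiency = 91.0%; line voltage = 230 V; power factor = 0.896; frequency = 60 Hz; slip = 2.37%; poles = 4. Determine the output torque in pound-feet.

P_in = √3·V·I·cosφ = 1.732 × 230 × 287 × 0.896 = 102439 W
P_out = η·P_in = 0.91 × 102439 = 93219 W
n_s = 120×60/4 = 1800 rpm; n = 1800×(1−0.0237) = 1757 rpm
ω = 2π×1757/60 = 184 rad/s
τ = P_out/ω = 93219/184 = 506.6 N·m
In lb·ft: 506.6/1.356 = 374 lb·ft

374 lb·ft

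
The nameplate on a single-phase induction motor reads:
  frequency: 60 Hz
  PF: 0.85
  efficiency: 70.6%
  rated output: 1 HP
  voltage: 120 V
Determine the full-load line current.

10.4 A

P_out = 1 × 746 = 746 W
P_in = P_out / η = 746 / 0.706 = 1057 W
I = P_in / (V·cosφ) = 1057 / (120 × 0.85) = 10.4 A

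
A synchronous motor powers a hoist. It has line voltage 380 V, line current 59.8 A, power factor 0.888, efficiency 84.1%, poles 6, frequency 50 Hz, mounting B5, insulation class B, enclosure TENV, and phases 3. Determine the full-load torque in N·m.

P_in = √3·V·I·cosφ = 1.732 × 380 × 59.8 × 0.888 = 34950 W
P_out = η·P_in = 0.841 × 34950 = 29393 W
n = n_s = 120×50/6 = 1000 rpm (synchronous)
ω = 2π×1000/60 = 104.7 rad/s
τ = P_out/ω = 29393/104.7 = 281 N·m

281 N·m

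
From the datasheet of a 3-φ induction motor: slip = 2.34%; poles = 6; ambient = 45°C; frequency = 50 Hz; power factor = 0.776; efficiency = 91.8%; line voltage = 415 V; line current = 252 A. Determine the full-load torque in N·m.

P_in = √3·V·I·cosφ = 1.732 × 415 × 252 × 0.776 = 140559 W
P_out = η·P_in = 0.918 × 140559 = 129033 W
n_s = 120×50/6 = 1000 rpm; n = 1000×(1−0.0234) = 977 rpm
ω = 2π×977/60 = 102.3 rad/s
τ = P_out/ω = 129033/102.3 = 1260 N·m

1260 N·m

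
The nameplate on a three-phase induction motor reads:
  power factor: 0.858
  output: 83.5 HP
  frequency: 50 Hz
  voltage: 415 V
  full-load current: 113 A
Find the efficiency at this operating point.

89.4 %

P_out = 83.5 × 746 = 62291 W
P_in = √3·V_L·I_L·cosφ = 1.732 × 415 × 113 × 0.858 = 69689 W
η = P_out / P_in = 62291 / 69689 = 0.894 = 89.4%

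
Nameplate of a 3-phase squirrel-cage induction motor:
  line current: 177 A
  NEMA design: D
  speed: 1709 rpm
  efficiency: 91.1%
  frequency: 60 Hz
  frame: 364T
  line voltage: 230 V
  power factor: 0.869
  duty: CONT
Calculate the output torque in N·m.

312 N·m

P_in = √3·V·I·cosφ = 1.732 × 230 × 177 × 0.869 = 61273 W
P_out = η·P_in = 0.911 × 61273 = 55820 W
n = 1709 rpm
ω = 2π×1709/60 = 179 rad/s
τ = P_out/ω = 55820/179 = 312 N·m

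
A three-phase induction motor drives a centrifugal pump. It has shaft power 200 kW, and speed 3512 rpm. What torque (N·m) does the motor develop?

ω = 2π × 3512/60 = 367.8 rad/s
τ = P/ω = 200000/367.8 = 544 N·m

544 N·m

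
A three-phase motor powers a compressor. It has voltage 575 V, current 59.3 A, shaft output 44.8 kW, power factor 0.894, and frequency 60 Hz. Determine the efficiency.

P_out = 44.8 kW = 44800 W
P_in = √3·V_L·I_L·cosφ = 1.732 × 575 × 59.3 × 0.894 = 52797 W
η = P_out / P_in = 44800 / 52797 = 0.849 = 84.9%

84.9 %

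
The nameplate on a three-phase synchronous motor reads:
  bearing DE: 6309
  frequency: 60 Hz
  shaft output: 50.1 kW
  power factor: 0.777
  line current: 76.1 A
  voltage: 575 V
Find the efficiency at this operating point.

P_out = 50.1 kW = 50100 W
P_in = √3·V_L·I_L·cosφ = 1.732 × 575 × 76.1 × 0.777 = 58887 W
η = P_out / P_in = 50100 / 58887 = 0.851 = 85.1%

85.1 %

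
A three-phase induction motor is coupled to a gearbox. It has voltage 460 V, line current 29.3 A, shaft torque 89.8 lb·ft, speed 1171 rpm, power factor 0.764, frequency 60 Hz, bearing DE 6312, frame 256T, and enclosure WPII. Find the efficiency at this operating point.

τ = 89.8 lb·ft × 1.356 = 121.8 N·m
ω = 2π × 1171/60 = 122.6 rad/s; P_out = τω = 121.8 × 122.6 = 14933 W
P_in = √3·V_L·I_L·cosφ = 1.732 × 460 × 29.3 × 0.764 = 17835 W
η = P_out / P_in = 14933 / 17835 = 0.837 = 83.7%

83.7 %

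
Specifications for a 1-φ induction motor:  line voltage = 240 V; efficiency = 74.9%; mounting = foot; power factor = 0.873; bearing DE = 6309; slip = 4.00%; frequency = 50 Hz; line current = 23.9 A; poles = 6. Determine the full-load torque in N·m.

P_in = V·I·cosφ = 240 × 23.9 × 0.873 = 5008 W
P_out = η·P_in = 0.749 × 5008 = 3751 W
n_s = 120×50/6 = 1000 rpm; n = 1000×(1−0.04) = 960 rpm
ω = 2π×960/60 = 100.5 rad/s
τ = P_out/ω = 3751/100.5 = 37.3 N·m

37.3 N·m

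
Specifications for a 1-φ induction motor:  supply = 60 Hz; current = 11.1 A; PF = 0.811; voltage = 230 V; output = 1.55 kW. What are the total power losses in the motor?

P_in = V·I·cosφ = 230×11.1×0.811 = 2070 W
P_out = 1550 W
Losses = P_in − P_out = 2070 − 1550 = 520 W

520 W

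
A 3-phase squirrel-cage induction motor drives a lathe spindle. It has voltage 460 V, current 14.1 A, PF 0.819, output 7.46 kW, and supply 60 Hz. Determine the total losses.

P_in = √3·V·I·cosφ = 1.732×460×14.1×0.819 = 9200 W
P_out = 7460 W
Losses = P_in − P_out = 9200 − 7460 = 1740 W

1.74 kW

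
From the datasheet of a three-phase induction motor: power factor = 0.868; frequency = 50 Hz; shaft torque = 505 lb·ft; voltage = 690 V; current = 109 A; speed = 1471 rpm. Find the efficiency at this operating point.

93.3 %

τ = 505 lb·ft × 1.356 = 684.8 N·m
ω = 2π × 1471/60 = 154 rad/s; P_out = τω = 684.8 × 154 = 105459 W
P_in = √3·V_L·I_L·cosφ = 1.732 × 690 × 109 × 0.868 = 113069 W
η = P_out / P_in = 105459 / 113069 = 0.933 = 93.3%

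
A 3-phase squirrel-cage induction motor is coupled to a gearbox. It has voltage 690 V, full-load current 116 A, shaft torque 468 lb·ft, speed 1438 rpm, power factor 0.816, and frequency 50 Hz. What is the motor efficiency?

τ = 468 lb·ft × 1.356 = 634.6 N·m
ω = 2π × 1438/60 = 150.6 rad/s; P_out = τω = 634.6 × 150.6 = 95571 W
P_in = √3·V_L·I_L·cosφ = 1.732 × 690 × 116 × 0.816 = 113121 W
η = P_out / P_in = 95571 / 113121 = 0.845 = 84.5%

84.5 %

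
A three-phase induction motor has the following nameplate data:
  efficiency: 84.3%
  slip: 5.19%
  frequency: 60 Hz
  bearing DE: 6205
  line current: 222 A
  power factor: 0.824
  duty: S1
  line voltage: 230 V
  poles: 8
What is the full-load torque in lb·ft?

P_in = √3·V·I·cosφ = 1.732 × 230 × 222 × 0.824 = 72871 W
P_out = η·P_in = 0.843 × 72871 = 61430 W
n_s = 120×60/8 = 900 rpm; n = 900×(1−0.0519) = 853 rpm
ω = 2π×853/60 = 89.33 rad/s
τ = P_out/ω = 61430/89.33 = 687.7 N·m
In lb·ft: 687.7/1.356 = 507 lb·ft

507 lb·ft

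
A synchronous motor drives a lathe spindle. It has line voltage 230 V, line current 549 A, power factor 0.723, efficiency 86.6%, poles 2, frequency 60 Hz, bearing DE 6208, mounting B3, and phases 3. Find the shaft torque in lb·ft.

P_in = √3·V·I·cosφ = 1.732 × 230 × 549 × 0.723 = 158120 W
P_out = η·P_in = 0.866 × 158120 = 136932 W
n = n_s = 120×60/2 = 3600 rpm (synchronous)
ω = 2π×3600/60 = 377 rad/s
τ = P_out/ω = 136932/377 = 363.2 N·m
In lb·ft: 363.2/1.356 = 268 lb·ft

268 lb·ft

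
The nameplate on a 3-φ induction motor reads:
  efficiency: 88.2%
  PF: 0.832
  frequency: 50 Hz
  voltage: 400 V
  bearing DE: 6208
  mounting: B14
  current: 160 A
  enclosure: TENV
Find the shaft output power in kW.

81.3 kW

P_in = √3·V·I·cosφ = 1.732 × 400 × 160 × 0.832 = 92226 W
P_out = η·P_in = 0.882 × 92226 = 81343 W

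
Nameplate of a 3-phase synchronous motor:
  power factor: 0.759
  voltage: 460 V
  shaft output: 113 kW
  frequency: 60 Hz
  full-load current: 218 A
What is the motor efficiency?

P_out = 113 kW = 113000 W
P_in = √3·V_L·I_L·cosφ = 1.732 × 460 × 218 × 0.759 = 131827 W
η = P_out / P_in = 113000 / 131827 = 0.857 = 85.7%

85.7 %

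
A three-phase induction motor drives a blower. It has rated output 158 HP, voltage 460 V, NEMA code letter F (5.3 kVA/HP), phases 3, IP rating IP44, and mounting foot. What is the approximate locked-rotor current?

S_LR = 5.3 × 158 = 837.4 kVA
I_LR = S_LR/(√3·V_L) = 837400/(1.732×460) = 1050 A

1050 A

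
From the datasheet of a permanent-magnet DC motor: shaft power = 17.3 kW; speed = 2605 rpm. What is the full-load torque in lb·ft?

46.8 lb·ft

ω = 2π × 2605/60 = 272.8 rad/s
τ = P/ω = 17300/272.8 = 63.42 N·m
In lb·ft: 63.42/1.356 = 46.8 lb·ft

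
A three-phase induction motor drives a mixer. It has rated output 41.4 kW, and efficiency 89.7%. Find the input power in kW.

P_out = 41400 W
P_in = P_out/η = 41400/0.897 = 46154 W = 46.2 kW

46.2 kW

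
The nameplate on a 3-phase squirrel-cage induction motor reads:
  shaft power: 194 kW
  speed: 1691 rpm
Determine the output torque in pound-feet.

ω = 2π × 1691/60 = 177.1 rad/s
τ = P/ω = 194000/177.1 = 1095 N·m
In lb·ft: 1095/1.356 = 808 lb·ft

808 lb·ft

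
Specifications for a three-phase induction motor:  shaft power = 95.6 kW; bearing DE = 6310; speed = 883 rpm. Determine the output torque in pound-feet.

763 lb·ft

ω = 2π × 883/60 = 92.47 rad/s
τ = P/ω = 95600/92.47 = 1034 N·m
In lb·ft: 1034/1.356 = 763 lb·ft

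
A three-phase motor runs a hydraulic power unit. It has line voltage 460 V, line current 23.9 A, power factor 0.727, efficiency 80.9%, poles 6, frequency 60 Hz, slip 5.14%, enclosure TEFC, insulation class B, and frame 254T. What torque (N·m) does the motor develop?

P_in = √3·V·I·cosφ = 1.732 × 460 × 23.9 × 0.727 = 13843 W
P_out = η·P_in = 0.809 × 13843 = 11199 W
n_s = 120×60/6 = 1200 rpm; n = 1200×(1−0.0514) = 1138 rpm
ω = 2π×1138/60 = 119.2 rad/s
τ = P_out/ω = 11199/119.2 = 94 N·m

94 N·m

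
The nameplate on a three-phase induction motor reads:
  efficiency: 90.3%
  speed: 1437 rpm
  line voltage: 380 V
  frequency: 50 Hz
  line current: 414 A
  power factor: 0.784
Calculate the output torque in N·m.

1280 N·m

P_in = √3·V·I·cosφ = 1.732 × 380 × 414 × 0.784 = 213623 W
P_out = η·P_in = 0.903 × 213623 = 192902 W
n = 1437 rpm
ω = 2π×1437/60 = 150.5 rad/s
τ = P_out/ω = 192902/150.5 = 1280 N·m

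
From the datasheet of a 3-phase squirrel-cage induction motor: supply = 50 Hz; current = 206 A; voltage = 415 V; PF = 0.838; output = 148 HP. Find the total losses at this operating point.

P_in = √3·V·I·cosφ = 1.732×415×206×0.838 = 124082 W
P_out = 148×746 = 110408 W
Losses = P_in − P_out = 124082 − 110408 = 13674 W

13.7 kW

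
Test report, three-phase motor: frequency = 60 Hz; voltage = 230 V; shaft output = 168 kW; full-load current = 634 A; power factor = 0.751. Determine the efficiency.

P_out = 168 kW = 168000 W
P_in = √3·V_L·I_L·cosφ = 1.732 × 230 × 634 × 0.751 = 189673 W
η = P_out / P_in = 168000 / 189673 = 0.886 = 88.6%

88.6 %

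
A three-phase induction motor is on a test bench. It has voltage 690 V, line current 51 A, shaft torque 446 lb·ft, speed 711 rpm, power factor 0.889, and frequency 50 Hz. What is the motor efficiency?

83.1 %

τ = 446 lb·ft × 1.356 = 604.8 N·m
ω = 2π × 711/60 = 74.46 rad/s; P_out = τω = 604.8 × 74.46 = 45033 W
P_in = √3·V_L·I_L·cosφ = 1.732 × 690 × 51 × 0.889 = 54184 W
η = P_out / P_in = 45033 / 54184 = 0.831 = 83.1%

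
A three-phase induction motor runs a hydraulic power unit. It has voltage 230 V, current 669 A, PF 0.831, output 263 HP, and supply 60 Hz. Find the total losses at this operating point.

25300 W

P_in = √3·V·I·cosφ = 1.732×230×669×0.831 = 221464 W
P_out = 263×746 = 196198 W
Losses = P_in − P_out = 221464 − 196198 = 25266 W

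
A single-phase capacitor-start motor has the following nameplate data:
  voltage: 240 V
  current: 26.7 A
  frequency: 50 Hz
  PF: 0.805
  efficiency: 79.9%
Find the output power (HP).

5.52 HP

P_in = V·I·cosφ = 240 × 26.7 × 0.805 = 5158 W
P_out = η·P_in = 0.799 × 5158 = 4121 W
= 4121/746 = 5.52 HP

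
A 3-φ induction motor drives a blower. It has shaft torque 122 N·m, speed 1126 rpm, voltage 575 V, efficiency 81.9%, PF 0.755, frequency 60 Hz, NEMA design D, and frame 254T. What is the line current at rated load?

ω = 2π×1126/60 = 117.9 rad/s; P_out = τω = 122 × 117.9 = 14384 W
P_in = P_out / η = 14384 / 0.819 = 17563 W
I_L = P_in / (√3·V_L·cosφ) = 17563 / (1.732 × 575 × 0.755) = 23.4 A

23.4 A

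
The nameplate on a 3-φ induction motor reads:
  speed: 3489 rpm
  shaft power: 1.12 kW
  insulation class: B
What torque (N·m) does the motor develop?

ω = 2π × 3489/60 = 365.4 rad/s
τ = P/ω = 1120/365.4 = 3.07 N·m

3.07 N·m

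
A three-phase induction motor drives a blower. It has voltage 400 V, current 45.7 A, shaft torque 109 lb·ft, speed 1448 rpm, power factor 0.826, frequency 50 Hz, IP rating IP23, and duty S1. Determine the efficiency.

85.7 %

τ = 109 lb·ft × 1.356 = 147.8 N·m
ω = 2π × 1448/60 = 151.6 rad/s; P_out = τω = 147.8 × 151.6 = 22406 W
P_in = √3·V_L·I_L·cosφ = 1.732 × 400 × 45.7 × 0.826 = 26152 W
η = P_out / P_in = 22406 / 26152 = 0.857 = 85.7%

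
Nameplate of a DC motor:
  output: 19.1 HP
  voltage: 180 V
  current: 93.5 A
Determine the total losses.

P_in = V·I = 180×93.5 = 16830 W
P_out = 19.1×746 = 14249 W
Losses = P_in − P_out = 16830 − 14249 = 2581 W

2580 W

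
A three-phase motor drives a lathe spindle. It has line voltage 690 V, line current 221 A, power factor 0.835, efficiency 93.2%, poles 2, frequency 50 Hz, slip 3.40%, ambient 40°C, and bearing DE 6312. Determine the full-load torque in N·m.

P_in = √3·V·I·cosφ = 1.732 × 690 × 221 × 0.835 = 220534 W
P_out = η·P_in = 0.932 × 220534 = 205538 W
n_s = 120×50/2 = 3000 rpm; n = 3000×(1−0.034) = 2898 rpm
ω = 2π×2898/60 = 303.5 rad/s
τ = P_out/ω = 205538/303.5 = 677 N·m

677 N·m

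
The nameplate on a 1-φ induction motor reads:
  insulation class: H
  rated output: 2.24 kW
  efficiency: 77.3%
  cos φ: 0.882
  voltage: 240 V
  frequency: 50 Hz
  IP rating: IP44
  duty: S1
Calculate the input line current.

P_out = 2.24 kW = 2240 W
P_in = P_out / η = 2240 / 0.773 = 2898 W
I = P_in / (V·cosφ) = 2898 / (240 × 0.882) = 13.7 A

13.7 A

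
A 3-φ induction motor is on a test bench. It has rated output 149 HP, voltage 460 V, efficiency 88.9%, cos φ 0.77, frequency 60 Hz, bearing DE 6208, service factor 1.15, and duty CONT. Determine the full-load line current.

P_out = 149 × 746 = 111154 W
P_in = P_out / η = 111154 / 0.889 = 125033 W
I_L = P_in / (√3·V_L·cosφ) = 125033 / (1.732 × 460 × 0.77) = 204 A

204 A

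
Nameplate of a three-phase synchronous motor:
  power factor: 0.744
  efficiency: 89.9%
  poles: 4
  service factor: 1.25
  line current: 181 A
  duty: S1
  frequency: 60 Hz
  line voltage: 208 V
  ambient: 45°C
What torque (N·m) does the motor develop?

231 N·m

P_in = √3·V·I·cosφ = 1.732 × 208 × 181 × 0.744 = 48514 W
P_out = η·P_in = 0.899 × 48514 = 43614 W
n = n_s = 120×60/4 = 1800 rpm (synchronous)
ω = 2π×1800/60 = 188.5 rad/s
τ = P_out/ω = 43614/188.5 = 231 N·m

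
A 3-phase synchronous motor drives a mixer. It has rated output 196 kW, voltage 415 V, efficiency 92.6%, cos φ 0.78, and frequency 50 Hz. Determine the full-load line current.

P_out = 196 kW = 196000 W
P_in = P_out / η = 196000 / 0.926 = 211663 W
I_L = P_in / (√3·V_L·cosφ) = 211663 / (1.732 × 415 × 0.78) = 378 A

378 A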